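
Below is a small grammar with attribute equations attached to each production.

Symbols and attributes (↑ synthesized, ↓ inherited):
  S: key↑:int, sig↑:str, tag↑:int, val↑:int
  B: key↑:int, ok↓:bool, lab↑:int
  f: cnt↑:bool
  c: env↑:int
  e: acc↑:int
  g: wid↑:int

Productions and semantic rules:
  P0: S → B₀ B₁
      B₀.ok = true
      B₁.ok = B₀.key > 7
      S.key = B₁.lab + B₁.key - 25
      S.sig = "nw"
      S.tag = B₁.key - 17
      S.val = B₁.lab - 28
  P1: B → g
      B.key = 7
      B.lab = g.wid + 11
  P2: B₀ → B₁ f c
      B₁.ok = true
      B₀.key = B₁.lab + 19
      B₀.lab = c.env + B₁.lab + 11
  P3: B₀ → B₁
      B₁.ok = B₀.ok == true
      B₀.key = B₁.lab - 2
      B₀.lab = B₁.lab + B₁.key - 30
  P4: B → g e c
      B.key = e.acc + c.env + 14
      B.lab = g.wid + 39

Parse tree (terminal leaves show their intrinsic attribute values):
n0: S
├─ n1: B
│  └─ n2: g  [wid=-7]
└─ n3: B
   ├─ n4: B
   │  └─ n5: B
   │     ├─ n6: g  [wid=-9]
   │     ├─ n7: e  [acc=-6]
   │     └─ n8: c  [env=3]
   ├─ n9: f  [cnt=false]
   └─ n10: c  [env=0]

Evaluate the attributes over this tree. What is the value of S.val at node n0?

-6

1. n1.ok = true  [true]
2. n2.wid = -7  [terminal]
3. n1.key = 7  [7]
4. n1.lab = 4  [g.wid + 11]
5. n3.ok = false  [B₀.key > 7]
6. n4.ok = true  [true]
7. n5.ok = true  [B₀.ok == true]
8. n6.wid = -9  [terminal]
9. n7.acc = -6  [terminal]
10. n8.env = 3  [terminal]
11. n5.key = 11  [e.acc + c.env + 14]
12. n5.lab = 30  [g.wid + 39]
13. n4.key = 28  [B₁.lab - 2]
14. n4.lab = 11  [B₁.lab + B₁.key - 30]
15. n9.cnt = false  [terminal]
16. n10.env = 0  [terminal]
17. n3.key = 30  [B₁.lab + 19]
18. n3.lab = 22  [c.env + B₁.lab + 11]
19. n0.key = 27  [B₁.lab + B₁.key - 25]
20. n0.sig = "nw"  ["nw"]
21. n0.tag = 13  [B₁.key - 17]
22. n0.val = -6  [B₁.lab - 28]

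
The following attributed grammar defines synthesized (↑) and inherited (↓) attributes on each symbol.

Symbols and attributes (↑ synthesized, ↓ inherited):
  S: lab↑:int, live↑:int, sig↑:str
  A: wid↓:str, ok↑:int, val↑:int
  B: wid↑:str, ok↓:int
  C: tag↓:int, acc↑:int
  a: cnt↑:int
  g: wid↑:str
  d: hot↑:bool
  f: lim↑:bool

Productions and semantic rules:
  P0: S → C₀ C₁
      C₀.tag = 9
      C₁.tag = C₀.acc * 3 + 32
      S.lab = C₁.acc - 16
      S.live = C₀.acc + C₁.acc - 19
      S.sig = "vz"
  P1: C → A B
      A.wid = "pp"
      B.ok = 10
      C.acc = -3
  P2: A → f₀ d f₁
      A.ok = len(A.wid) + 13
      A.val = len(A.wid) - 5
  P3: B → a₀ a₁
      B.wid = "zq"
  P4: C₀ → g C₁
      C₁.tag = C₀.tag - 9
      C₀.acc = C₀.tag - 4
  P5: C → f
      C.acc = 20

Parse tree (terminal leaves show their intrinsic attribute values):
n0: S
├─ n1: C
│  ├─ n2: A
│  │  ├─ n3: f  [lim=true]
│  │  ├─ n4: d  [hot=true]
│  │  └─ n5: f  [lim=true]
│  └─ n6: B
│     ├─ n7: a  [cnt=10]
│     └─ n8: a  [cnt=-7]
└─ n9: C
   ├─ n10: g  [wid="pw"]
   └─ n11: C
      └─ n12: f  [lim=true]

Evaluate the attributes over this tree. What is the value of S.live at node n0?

-3

1. n1.tag = 9  [9]
2. n2.wid = "pp"  ["pp"]
3. n3.lim = true  [terminal]
4. n4.hot = true  [terminal]
5. n5.lim = true  [terminal]
6. n2.ok = 15  [len(A.wid) + 13]
7. n2.val = -3  [len(A.wid) - 5]
8. n6.ok = 10  [10]
9. n7.cnt = 10  [terminal]
10. n8.cnt = -7  [terminal]
11. n6.wid = "zq"  ["zq"]
12. n1.acc = -3  [-3]
13. n9.tag = 23  [C₀.acc * 3 + 32]
14. n10.wid = "pw"  [terminal]
15. n11.tag = 14  [C₀.tag - 9]
16. n12.lim = true  [terminal]
17. n11.acc = 20  [20]
18. n9.acc = 19  [C₀.tag - 4]
19. n0.lab = 3  [C₁.acc - 16]
20. n0.live = -3  [C₀.acc + C₁.acc - 19]
21. n0.sig = "vz"  ["vz"]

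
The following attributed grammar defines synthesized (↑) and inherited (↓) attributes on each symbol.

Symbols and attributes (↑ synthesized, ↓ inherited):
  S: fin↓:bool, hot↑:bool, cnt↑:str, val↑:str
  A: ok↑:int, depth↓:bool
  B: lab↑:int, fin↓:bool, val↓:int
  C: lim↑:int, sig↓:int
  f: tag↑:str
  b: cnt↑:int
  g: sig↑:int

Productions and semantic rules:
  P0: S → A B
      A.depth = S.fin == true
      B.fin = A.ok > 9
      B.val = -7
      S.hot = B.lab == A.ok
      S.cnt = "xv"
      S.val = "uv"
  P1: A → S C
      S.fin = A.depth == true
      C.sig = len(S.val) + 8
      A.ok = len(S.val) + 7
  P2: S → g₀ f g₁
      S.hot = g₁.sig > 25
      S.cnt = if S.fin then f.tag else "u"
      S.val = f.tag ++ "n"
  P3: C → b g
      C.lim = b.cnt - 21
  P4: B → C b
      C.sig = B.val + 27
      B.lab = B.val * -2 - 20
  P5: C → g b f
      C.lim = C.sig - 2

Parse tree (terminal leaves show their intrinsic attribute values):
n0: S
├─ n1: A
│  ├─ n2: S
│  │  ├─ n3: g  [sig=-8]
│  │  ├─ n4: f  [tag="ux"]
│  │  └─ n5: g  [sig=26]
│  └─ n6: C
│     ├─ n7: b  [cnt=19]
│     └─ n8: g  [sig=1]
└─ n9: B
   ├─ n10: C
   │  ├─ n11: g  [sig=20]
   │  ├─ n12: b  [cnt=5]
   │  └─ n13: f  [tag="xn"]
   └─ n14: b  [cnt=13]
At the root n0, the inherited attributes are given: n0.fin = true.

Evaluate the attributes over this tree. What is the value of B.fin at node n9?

1. n0.fin = true  [given at root]
2. n1.depth = true  [S.fin == true]
3. n2.fin = true  [A.depth == true]
4. n3.sig = -8  [terminal]
5. n4.tag = "ux"  [terminal]
6. n5.sig = 26  [terminal]
7. n2.hot = true  [g₁.sig > 25]
8. n2.cnt = "ux"  [if S.fin then f.tag else "u"]
9. n2.val = "uxn"  [f.tag ++ "n"]
10. n6.sig = 11  [len(S.val) + 8]
11. n7.cnt = 19  [terminal]
12. n8.sig = 1  [terminal]
13. n6.lim = -2  [b.cnt - 21]
14. n1.ok = 10  [len(S.val) + 7]
15. n9.fin = true  [A.ok > 9]
16. n9.val = -7  [-7]
17. n10.sig = 20  [B.val + 27]
18. n11.sig = 20  [terminal]
19. n12.cnt = 5  [terminal]
20. n13.tag = "xn"  [terminal]
21. n10.lim = 18  [C.sig - 2]
22. n14.cnt = 13  [terminal]
23. n9.lab = -6  [B.val * -2 - 20]
24. n0.hot = false  [B.lab == A.ok]
25. n0.cnt = "xv"  ["xv"]
26. n0.val = "uv"  ["uv"]

true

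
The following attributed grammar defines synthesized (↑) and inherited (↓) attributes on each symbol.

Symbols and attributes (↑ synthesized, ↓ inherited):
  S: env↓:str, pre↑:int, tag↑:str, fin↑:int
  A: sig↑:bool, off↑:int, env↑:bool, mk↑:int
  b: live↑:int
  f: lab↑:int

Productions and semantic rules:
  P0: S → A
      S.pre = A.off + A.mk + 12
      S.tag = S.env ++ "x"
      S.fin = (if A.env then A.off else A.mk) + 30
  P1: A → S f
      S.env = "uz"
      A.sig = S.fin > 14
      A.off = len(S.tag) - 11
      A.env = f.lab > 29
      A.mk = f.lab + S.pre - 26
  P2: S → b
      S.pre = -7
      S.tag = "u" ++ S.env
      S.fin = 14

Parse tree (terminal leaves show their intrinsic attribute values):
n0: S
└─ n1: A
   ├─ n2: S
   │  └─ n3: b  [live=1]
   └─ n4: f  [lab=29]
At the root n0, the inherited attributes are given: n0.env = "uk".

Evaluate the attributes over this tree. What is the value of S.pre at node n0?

1. n0.env = "uk"  [given at root]
2. n2.env = "uz"  ["uz"]
3. n3.live = 1  [terminal]
4. n2.pre = -7  [-7]
5. n2.tag = "uuz"  ["u" ++ S.env]
6. n2.fin = 14  [14]
7. n4.lab = 29  [terminal]
8. n1.sig = false  [S.fin > 14]
9. n1.off = -8  [len(S.tag) - 11]
10. n1.env = false  [f.lab > 29]
11. n1.mk = -4  [f.lab + S.pre - 26]
12. n0.pre = 0  [A.off + A.mk + 12]
13. n0.tag = "ukx"  [S.env ++ "x"]
14. n0.fin = 26  [(if A.env then A.off else A.mk) + 30]

0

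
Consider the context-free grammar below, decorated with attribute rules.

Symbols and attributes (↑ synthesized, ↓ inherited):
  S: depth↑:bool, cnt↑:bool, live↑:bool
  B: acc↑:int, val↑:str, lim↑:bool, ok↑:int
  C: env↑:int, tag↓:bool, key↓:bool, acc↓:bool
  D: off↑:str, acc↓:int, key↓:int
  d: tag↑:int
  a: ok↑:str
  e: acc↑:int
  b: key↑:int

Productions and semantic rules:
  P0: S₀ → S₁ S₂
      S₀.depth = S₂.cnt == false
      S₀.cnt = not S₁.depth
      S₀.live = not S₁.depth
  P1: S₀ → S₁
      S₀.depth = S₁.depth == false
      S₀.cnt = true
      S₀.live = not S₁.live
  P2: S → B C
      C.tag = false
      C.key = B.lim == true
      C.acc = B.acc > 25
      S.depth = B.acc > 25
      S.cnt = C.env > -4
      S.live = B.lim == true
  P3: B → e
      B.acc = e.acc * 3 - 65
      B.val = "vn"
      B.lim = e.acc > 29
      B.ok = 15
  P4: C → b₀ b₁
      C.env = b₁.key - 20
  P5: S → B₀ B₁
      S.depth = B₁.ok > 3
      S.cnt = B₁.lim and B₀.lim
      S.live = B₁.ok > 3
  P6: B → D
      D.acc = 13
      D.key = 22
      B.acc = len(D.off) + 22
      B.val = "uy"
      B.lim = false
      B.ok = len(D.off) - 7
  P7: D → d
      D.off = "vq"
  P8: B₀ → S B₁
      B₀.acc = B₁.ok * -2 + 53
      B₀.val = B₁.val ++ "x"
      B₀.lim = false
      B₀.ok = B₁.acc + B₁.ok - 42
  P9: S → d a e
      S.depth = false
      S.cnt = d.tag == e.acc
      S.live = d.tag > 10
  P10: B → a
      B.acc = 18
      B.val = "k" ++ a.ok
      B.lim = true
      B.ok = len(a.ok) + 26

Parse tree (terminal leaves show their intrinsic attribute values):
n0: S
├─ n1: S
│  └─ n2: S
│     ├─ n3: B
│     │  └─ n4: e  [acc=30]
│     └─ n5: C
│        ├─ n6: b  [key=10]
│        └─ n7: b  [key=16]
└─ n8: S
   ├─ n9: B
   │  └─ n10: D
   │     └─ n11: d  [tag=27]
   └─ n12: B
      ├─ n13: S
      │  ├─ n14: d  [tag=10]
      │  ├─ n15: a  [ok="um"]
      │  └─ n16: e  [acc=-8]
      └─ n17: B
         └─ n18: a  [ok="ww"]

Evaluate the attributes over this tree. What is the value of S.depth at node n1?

1. n4.acc = 30  [terminal]
2. n3.acc = 25  [e.acc * 3 - 65]
3. n3.val = "vn"  ["vn"]
4. n3.lim = true  [e.acc > 29]
5. n3.ok = 15  [15]
6. n5.tag = false  [false]
7. n5.key = true  [B.lim == true]
8. n5.acc = false  [B.acc > 25]
9. n6.key = 10  [terminal]
10. n7.key = 16  [terminal]
11. n5.env = -4  [b₁.key - 20]
12. n2.depth = false  [B.acc > 25]
13. n2.cnt = false  [C.env > -4]
14. n2.live = true  [B.lim == true]
15. n1.depth = true  [S₁.depth == false]
16. n1.cnt = true  [true]
17. n1.live = false  [not S₁.live]
18. n10.acc = 13  [13]
19. n10.key = 22  [22]
20. n11.tag = 27  [terminal]
21. n10.off = "vq"  ["vq"]
22. n9.acc = 24  [len(D.off) + 22]
23. n9.val = "uy"  ["uy"]
24. n9.lim = false  [false]
25. n9.ok = -5  [len(D.off) - 7]
26. n14.tag = 10  [terminal]
27. n15.ok = "um"  [terminal]
28. n16.acc = -8  [terminal]
29. n13.depth = false  [false]
30. n13.cnt = false  [d.tag == e.acc]
31. n13.live = false  [d.tag > 10]
32. n18.ok = "ww"  [terminal]
33. n17.acc = 18  [18]
34. n17.val = "kww"  ["k" ++ a.ok]
35. n17.lim = true  [true]
36. n17.ok = 28  [len(a.ok) + 26]
37. n12.acc = -3  [B₁.ok * -2 + 53]
38. n12.val = "kwwx"  [B₁.val ++ "x"]
39. n12.lim = false  [false]
40. n12.ok = 4  [B₁.acc + B₁.ok - 42]
41. n8.depth = true  [B₁.ok > 3]
42. n8.cnt = false  [B₁.lim and B₀.lim]
43. n8.live = true  [B₁.ok > 3]
44. n0.depth = true  [S₂.cnt == false]
45. n0.cnt = false  [not S₁.depth]
46. n0.live = false  [not S₁.depth]

true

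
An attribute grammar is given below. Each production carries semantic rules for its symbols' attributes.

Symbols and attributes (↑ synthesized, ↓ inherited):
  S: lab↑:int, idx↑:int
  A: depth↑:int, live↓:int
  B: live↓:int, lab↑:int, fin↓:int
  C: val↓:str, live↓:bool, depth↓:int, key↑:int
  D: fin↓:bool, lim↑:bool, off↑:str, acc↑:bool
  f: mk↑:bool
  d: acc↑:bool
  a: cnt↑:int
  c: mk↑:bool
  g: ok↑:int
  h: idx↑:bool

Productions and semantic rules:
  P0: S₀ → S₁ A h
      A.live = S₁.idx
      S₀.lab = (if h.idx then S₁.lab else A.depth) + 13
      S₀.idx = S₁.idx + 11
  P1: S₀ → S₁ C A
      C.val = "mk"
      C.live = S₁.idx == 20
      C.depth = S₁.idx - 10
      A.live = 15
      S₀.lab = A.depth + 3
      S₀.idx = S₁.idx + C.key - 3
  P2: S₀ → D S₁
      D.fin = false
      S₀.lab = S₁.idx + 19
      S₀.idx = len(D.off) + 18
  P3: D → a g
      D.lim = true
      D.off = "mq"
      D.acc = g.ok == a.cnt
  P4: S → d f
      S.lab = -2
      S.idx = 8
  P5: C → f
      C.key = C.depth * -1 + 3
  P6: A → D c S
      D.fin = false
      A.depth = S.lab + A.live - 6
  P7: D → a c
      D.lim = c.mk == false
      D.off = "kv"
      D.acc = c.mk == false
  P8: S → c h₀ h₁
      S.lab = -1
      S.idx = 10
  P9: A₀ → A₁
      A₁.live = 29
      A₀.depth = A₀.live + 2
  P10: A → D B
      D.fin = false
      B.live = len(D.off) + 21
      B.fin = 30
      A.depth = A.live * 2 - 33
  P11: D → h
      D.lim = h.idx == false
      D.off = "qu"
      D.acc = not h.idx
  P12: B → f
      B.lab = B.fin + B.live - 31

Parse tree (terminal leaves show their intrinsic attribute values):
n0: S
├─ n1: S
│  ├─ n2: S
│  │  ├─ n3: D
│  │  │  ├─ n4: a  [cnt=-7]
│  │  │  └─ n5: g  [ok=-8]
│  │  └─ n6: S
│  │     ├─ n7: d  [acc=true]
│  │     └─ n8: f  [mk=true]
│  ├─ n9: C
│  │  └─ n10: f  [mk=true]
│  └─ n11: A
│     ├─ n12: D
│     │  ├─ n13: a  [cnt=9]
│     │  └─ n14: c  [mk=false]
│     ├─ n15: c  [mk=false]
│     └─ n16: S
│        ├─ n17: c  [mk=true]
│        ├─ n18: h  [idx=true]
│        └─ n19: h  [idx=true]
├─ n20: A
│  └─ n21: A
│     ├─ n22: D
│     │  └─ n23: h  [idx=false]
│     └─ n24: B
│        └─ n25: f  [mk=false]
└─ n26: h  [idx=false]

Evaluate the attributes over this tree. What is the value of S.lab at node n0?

1. n3.fin = false  [false]
2. n4.cnt = -7  [terminal]
3. n5.ok = -8  [terminal]
4. n3.lim = true  [true]
5. n3.off = "mq"  ["mq"]
6. n3.acc = false  [g.ok == a.cnt]
7. n7.acc = true  [terminal]
8. n8.mk = true  [terminal]
9. n6.lab = -2  [-2]
10. n6.idx = 8  [8]
11. n2.lab = 27  [S₁.idx + 19]
12. n2.idx = 20  [len(D.off) + 18]
13. n9.val = "mk"  ["mk"]
14. n9.live = true  [S₁.idx == 20]
15. n9.depth = 10  [S₁.idx - 10]
16. n10.mk = true  [terminal]
17. n9.key = -7  [C.depth * -1 + 3]
18. n11.live = 15  [15]
19. n12.fin = false  [false]
20. n13.cnt = 9  [terminal]
21. n14.mk = false  [terminal]
22. n12.lim = true  [c.mk == false]
23. n12.off = "kv"  ["kv"]
24. n12.acc = true  [c.mk == false]
25. n15.mk = false  [terminal]
26. n17.mk = true  [terminal]
27. n18.idx = true  [terminal]
28. n19.idx = true  [terminal]
29. n16.lab = -1  [-1]
30. n16.idx = 10  [10]
31. n11.depth = 8  [S.lab + A.live - 6]
32. n1.lab = 11  [A.depth + 3]
33. n1.idx = 10  [S₁.idx + C.key - 3]
34. n20.live = 10  [S₁.idx]
35. n21.live = 29  [29]
36. n22.fin = false  [false]
37. n23.idx = false  [terminal]
38. n22.lim = true  [h.idx == false]
39. n22.off = "qu"  ["qu"]
40. n22.acc = true  [not h.idx]
41. n24.live = 23  [len(D.off) + 21]
42. n24.fin = 30  [30]
43. n25.mk = false  [terminal]
44. n24.lab = 22  [B.fin + B.live - 31]
45. n21.depth = 25  [A.live * 2 - 33]
46. n20.depth = 12  [A₀.live + 2]
47. n26.idx = false  [terminal]
48. n0.lab = 25  [(if h.idx then S₁.lab else A.depth) + 13]
49. n0.idx = 21  [S₁.idx + 11]

25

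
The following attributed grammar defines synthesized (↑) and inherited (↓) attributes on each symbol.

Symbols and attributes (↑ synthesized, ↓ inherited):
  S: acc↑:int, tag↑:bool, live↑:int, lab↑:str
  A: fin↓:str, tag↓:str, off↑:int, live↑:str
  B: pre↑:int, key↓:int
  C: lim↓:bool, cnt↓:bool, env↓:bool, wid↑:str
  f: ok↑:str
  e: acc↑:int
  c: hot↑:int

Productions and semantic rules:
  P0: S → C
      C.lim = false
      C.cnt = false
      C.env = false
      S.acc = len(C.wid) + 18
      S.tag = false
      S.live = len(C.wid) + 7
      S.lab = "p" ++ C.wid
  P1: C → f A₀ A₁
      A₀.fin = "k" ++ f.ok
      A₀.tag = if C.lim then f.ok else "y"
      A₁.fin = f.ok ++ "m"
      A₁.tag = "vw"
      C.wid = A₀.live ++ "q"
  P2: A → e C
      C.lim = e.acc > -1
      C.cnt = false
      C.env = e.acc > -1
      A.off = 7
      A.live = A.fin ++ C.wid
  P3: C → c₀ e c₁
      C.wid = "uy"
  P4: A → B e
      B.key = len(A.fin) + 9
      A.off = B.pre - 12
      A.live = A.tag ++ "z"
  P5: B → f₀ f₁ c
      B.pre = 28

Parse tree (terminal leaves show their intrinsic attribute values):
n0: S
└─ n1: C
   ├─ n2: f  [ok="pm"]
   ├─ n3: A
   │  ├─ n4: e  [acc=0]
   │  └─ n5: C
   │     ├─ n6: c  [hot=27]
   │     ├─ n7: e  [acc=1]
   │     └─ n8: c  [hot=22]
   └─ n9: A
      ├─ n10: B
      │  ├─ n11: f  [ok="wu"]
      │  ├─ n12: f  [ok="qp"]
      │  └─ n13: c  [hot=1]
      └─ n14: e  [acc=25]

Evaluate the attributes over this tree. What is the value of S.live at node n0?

1. n1.lim = false  [false]
2. n1.cnt = false  [false]
3. n1.env = false  [false]
4. n2.ok = "pm"  [terminal]
5. n3.fin = "kpm"  ["k" ++ f.ok]
6. n3.tag = "y"  [if C.lim then f.ok else "y"]
7. n4.acc = 0  [terminal]
8. n5.lim = true  [e.acc > -1]
9. n5.cnt = false  [false]
10. n5.env = true  [e.acc > -1]
11. n6.hot = 27  [terminal]
12. n7.acc = 1  [terminal]
13. n8.hot = 22  [terminal]
14. n5.wid = "uy"  ["uy"]
15. n3.off = 7  [7]
16. n3.live = "kpmuy"  [A.fin ++ C.wid]
17. n9.fin = "pmm"  [f.ok ++ "m"]
18. n9.tag = "vw"  ["vw"]
19. n10.key = 12  [len(A.fin) + 9]
20. n11.ok = "wu"  [terminal]
21. n12.ok = "qp"  [terminal]
22. n13.hot = 1  [terminal]
23. n10.pre = 28  [28]
24. n14.acc = 25  [terminal]
25. n9.off = 16  [B.pre - 12]
26. n9.live = "vwz"  [A.tag ++ "z"]
27. n1.wid = "kpmuyq"  [A₀.live ++ "q"]
28. n0.acc = 24  [len(C.wid) + 18]
29. n0.tag = false  [false]
30. n0.live = 13  [len(C.wid) + 7]
31. n0.lab = "pkpmuyq"  ["p" ++ C.wid]

13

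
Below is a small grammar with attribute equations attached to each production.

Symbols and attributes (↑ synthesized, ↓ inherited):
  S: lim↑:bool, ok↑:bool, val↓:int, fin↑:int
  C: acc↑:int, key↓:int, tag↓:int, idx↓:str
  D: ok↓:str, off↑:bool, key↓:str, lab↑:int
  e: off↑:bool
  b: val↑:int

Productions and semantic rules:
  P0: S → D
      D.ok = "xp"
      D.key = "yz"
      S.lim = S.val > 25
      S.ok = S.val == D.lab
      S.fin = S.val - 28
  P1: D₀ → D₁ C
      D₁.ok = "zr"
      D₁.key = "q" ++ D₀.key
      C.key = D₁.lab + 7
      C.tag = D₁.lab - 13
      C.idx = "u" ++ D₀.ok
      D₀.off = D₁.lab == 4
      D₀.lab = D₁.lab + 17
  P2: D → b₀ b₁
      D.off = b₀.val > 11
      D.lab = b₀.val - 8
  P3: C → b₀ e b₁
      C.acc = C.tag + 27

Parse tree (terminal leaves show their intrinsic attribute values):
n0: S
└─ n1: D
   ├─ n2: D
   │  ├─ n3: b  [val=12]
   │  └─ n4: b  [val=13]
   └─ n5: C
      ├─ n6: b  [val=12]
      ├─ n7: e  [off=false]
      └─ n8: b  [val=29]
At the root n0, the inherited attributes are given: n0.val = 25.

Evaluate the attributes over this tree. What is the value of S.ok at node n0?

false

1. n0.val = 25  [given at root]
2. n1.ok = "xp"  ["xp"]
3. n1.key = "yz"  ["yz"]
4. n2.ok = "zr"  ["zr"]
5. n2.key = "qyz"  ["q" ++ D₀.key]
6. n3.val = 12  [terminal]
7. n4.val = 13  [terminal]
8. n2.off = true  [b₀.val > 11]
9. n2.lab = 4  [b₀.val - 8]
10. n5.key = 11  [D₁.lab + 7]
11. n5.tag = -9  [D₁.lab - 13]
12. n5.idx = "uxp"  ["u" ++ D₀.ok]
13. n6.val = 12  [terminal]
14. n7.off = false  [terminal]
15. n8.val = 29  [terminal]
16. n5.acc = 18  [C.tag + 27]
17. n1.off = true  [D₁.lab == 4]
18. n1.lab = 21  [D₁.lab + 17]
19. n0.lim = false  [S.val > 25]
20. n0.ok = false  [S.val == D.lab]
21. n0.fin = -3  [S.val - 28]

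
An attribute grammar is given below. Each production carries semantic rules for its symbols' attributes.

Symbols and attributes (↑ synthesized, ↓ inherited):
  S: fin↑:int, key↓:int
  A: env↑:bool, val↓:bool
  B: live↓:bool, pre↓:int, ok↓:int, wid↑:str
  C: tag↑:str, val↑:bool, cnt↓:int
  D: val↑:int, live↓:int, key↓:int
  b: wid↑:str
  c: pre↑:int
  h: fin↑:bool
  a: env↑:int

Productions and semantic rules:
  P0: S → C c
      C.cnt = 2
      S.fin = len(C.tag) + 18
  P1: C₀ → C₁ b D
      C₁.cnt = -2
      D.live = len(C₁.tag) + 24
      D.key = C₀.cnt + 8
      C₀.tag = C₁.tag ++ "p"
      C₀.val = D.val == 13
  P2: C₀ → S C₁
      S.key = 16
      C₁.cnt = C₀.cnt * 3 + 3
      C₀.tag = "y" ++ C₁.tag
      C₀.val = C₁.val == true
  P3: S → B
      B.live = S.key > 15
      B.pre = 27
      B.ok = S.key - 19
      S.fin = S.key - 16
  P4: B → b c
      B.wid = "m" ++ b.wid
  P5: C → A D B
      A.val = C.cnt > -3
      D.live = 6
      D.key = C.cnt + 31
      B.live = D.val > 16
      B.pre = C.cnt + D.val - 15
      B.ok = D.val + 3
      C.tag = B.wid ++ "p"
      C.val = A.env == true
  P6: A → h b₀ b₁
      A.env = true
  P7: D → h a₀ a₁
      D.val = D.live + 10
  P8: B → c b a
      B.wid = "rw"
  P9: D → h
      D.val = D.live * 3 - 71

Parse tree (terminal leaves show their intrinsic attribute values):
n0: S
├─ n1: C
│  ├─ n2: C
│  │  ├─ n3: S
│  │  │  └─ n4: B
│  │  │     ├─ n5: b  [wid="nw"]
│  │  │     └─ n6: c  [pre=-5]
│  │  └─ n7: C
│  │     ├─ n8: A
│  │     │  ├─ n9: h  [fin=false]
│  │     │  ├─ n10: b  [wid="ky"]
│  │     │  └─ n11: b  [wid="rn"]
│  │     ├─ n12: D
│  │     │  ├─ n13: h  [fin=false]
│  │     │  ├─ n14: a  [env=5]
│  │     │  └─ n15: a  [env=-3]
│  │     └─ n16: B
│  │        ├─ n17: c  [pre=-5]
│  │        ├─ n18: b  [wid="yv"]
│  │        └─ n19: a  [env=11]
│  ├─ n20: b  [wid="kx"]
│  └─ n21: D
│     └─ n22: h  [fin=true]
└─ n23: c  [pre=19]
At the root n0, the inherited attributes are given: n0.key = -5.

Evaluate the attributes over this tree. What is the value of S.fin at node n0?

23

1. n0.key = -5  [given at root]
2. n1.cnt = 2  [2]
3. n2.cnt = -2  [-2]
4. n3.key = 16  [16]
5. n4.live = true  [S.key > 15]
6. n4.pre = 27  [27]
7. n4.ok = -3  [S.key - 19]
8. n5.wid = "nw"  [terminal]
9. n6.pre = -5  [terminal]
10. n4.wid = "mnw"  ["m" ++ b.wid]
11. n3.fin = 0  [S.key - 16]
12. n7.cnt = -3  [C₀.cnt * 3 + 3]
13. n8.val = false  [C.cnt > -3]
14. n9.fin = false  [terminal]
15. n10.wid = "ky"  [terminal]
16. n11.wid = "rn"  [terminal]
17. n8.env = true  [true]
18. n12.live = 6  [6]
19. n12.key = 28  [C.cnt + 31]
20. n13.fin = false  [terminal]
21. n14.env = 5  [terminal]
22. n15.env = -3  [terminal]
23. n12.val = 16  [D.live + 10]
24. n16.live = false  [D.val > 16]
25. n16.pre = -2  [C.cnt + D.val - 15]
26. n16.ok = 19  [D.val + 3]
27. n17.pre = -5  [terminal]
28. n18.wid = "yv"  [terminal]
29. n19.env = 11  [terminal]
30. n16.wid = "rw"  ["rw"]
31. n7.tag = "rwp"  [B.wid ++ "p"]
32. n7.val = true  [A.env == true]
33. n2.tag = "yrwp"  ["y" ++ C₁.tag]
34. n2.val = true  [C₁.val == true]
35. n20.wid = "kx"  [terminal]
36. n21.live = 28  [len(C₁.tag) + 24]
37. n21.key = 10  [C₀.cnt + 8]
38. n22.fin = true  [terminal]
39. n21.val = 13  [D.live * 3 - 71]
40. n1.tag = "yrwpp"  [C₁.tag ++ "p"]
41. n1.val = true  [D.val == 13]
42. n23.pre = 19  [terminal]
43. n0.fin = 23  [len(C.tag) + 18]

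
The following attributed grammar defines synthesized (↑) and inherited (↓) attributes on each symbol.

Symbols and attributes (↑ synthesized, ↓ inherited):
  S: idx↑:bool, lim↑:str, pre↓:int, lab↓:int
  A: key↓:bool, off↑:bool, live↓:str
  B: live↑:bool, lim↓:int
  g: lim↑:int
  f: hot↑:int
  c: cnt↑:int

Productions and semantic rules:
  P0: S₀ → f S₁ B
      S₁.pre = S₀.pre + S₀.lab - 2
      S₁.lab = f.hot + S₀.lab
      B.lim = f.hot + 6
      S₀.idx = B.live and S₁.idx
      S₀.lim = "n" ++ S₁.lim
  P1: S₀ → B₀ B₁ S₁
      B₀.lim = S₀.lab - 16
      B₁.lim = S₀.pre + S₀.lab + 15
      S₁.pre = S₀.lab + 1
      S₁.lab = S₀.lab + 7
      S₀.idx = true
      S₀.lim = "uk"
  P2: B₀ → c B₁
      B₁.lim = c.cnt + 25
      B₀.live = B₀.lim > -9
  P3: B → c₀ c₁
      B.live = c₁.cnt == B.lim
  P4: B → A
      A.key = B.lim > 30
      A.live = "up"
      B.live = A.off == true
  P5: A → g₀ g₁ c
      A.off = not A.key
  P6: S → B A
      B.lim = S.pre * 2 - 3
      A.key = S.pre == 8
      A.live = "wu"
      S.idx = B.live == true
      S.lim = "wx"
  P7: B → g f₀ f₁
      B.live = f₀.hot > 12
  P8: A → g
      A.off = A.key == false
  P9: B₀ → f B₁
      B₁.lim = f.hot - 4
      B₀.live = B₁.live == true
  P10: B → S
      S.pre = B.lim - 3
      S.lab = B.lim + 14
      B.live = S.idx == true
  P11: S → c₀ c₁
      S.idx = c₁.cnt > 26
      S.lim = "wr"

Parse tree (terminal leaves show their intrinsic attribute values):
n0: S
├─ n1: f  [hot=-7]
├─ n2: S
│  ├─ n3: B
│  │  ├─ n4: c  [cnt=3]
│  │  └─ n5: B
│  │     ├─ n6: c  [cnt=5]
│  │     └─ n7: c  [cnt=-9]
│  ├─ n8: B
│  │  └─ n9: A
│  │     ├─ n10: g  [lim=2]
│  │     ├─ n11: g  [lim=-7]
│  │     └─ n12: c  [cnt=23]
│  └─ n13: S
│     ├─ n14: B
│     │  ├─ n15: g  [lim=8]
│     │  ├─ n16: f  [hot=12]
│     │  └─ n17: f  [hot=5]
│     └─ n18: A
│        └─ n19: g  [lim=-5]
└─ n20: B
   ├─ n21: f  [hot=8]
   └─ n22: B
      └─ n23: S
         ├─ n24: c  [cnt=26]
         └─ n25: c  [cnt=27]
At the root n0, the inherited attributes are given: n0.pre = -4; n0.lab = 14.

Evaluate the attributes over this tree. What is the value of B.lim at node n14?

1. n0.pre = -4  [given at root]
2. n0.lab = 14  [given at root]
3. n1.hot = -7  [terminal]
4. n2.pre = 8  [S₀.pre + S₀.lab - 2]
5. n2.lab = 7  [f.hot + S₀.lab]
6. n3.lim = -9  [S₀.lab - 16]
7. n4.cnt = 3  [terminal]
8. n5.lim = 28  [c.cnt + 25]
9. n6.cnt = 5  [terminal]
10. n7.cnt = -9  [terminal]
11. n5.live = false  [c₁.cnt == B.lim]
12. n3.live = false  [B₀.lim > -9]
13. n8.lim = 30  [S₀.pre + S₀.lab + 15]
14. n9.key = false  [B.lim > 30]
15. n9.live = "up"  ["up"]
16. n10.lim = 2  [terminal]
17. n11.lim = -7  [terminal]
18. n12.cnt = 23  [terminal]
19. n9.off = true  [not A.key]
20. n8.live = true  [A.off == true]
21. n13.pre = 8  [S₀.lab + 1]
22. n13.lab = 14  [S₀.lab + 7]
23. n14.lim = 13  [S.pre * 2 - 3]
24. n15.lim = 8  [terminal]
25. n16.hot = 12  [terminal]
26. n17.hot = 5  [terminal]
27. n14.live = false  [f₀.hot > 12]
28. n18.key = true  [S.pre == 8]
29. n18.live = "wu"  ["wu"]
30. n19.lim = -5  [terminal]
31. n18.off = false  [A.key == false]
32. n13.idx = false  [B.live == true]
33. n13.lim = "wx"  ["wx"]
34. n2.idx = true  [true]
35. n2.lim = "uk"  ["uk"]
36. n20.lim = -1  [f.hot + 6]
37. n21.hot = 8  [terminal]
38. n22.lim = 4  [f.hot - 4]
39. n23.pre = 1  [B.lim - 3]
40. n23.lab = 18  [B.lim + 14]
41. n24.cnt = 26  [terminal]
42. n25.cnt = 27  [terminal]
43. n23.idx = true  [c₁.cnt > 26]
44. n23.lim = "wr"  ["wr"]
45. n22.live = true  [S.idx == true]
46. n20.live = true  [B₁.live == true]
47. n0.idx = true  [B.live and S₁.idx]
48. n0.lim = "nuk"  ["n" ++ S₁.lim]

13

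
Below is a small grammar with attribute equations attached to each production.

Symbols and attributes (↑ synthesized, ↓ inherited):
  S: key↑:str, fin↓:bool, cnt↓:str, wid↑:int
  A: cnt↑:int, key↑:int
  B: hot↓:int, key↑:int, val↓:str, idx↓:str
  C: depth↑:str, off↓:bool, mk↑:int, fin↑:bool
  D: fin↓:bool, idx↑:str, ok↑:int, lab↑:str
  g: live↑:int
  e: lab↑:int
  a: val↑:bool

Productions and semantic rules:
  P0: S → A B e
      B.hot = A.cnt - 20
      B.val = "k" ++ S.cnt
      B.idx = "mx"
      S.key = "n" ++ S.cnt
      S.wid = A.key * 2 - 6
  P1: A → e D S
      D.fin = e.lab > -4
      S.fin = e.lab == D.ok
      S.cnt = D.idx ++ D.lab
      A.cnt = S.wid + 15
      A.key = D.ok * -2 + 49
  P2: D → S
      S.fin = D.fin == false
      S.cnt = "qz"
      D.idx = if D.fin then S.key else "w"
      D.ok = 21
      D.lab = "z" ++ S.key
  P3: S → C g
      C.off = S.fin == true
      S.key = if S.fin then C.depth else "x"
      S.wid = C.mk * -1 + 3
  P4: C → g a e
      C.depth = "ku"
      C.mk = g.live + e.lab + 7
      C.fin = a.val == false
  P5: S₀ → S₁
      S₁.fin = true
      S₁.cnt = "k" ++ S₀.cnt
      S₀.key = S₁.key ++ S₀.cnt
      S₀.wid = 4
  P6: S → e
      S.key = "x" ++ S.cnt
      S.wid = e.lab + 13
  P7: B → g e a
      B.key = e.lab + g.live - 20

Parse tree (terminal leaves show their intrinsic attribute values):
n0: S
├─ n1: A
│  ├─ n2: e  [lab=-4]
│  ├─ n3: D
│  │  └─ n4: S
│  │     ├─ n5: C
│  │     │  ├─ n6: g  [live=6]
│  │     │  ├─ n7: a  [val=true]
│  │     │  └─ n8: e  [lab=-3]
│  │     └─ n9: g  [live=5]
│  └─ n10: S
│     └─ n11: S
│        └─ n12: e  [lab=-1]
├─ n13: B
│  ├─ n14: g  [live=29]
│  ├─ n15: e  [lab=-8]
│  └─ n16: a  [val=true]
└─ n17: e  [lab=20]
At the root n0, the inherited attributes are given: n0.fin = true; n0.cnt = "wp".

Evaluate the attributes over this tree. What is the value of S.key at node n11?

1. n0.fin = true  [given at root]
2. n0.cnt = "wp"  [given at root]
3. n2.lab = -4  [terminal]
4. n3.fin = false  [e.lab > -4]
5. n4.fin = true  [D.fin == false]
6. n4.cnt = "qz"  ["qz"]
7. n5.off = true  [S.fin == true]
8. n6.live = 6  [terminal]
9. n7.val = true  [terminal]
10. n8.lab = -3  [terminal]
11. n5.depth = "ku"  ["ku"]
12. n5.mk = 10  [g.live + e.lab + 7]
13. n5.fin = false  [a.val == false]
14. n9.live = 5  [terminal]
15. n4.key = "ku"  [if S.fin then C.depth else "x"]
16. n4.wid = -7  [C.mk * -1 + 3]
17. n3.idx = "w"  [if D.fin then S.key else "w"]
18. n3.ok = 21  [21]
19. n3.lab = "zku"  ["z" ++ S.key]
20. n10.fin = false  [e.lab == D.ok]
21. n10.cnt = "wzku"  [D.idx ++ D.lab]
22. n11.fin = true  [true]
23. n11.cnt = "kwzku"  ["k" ++ S₀.cnt]
24. n12.lab = -1  [terminal]
25. n11.key = "xkwzku"  ["x" ++ S.cnt]
26. n11.wid = 12  [e.lab + 13]
27. n10.key = "xkwzkuwzku"  [S₁.key ++ S₀.cnt]
28. n10.wid = 4  [4]
29. n1.cnt = 19  [S.wid + 15]
30. n1.key = 7  [D.ok * -2 + 49]
31. n13.hot = -1  [A.cnt - 20]
32. n13.val = "kwp"  ["k" ++ S.cnt]
33. n13.idx = "mx"  ["mx"]
34. n14.live = 29  [terminal]
35. n15.lab = -8  [terminal]
36. n16.val = true  [terminal]
37. n13.key = 1  [e.lab + g.live - 20]
38. n17.lab = 20  [terminal]
39. n0.key = "nwp"  ["n" ++ S.cnt]
40. n0.wid = 8  [A.key * 2 - 6]

"xkwzku"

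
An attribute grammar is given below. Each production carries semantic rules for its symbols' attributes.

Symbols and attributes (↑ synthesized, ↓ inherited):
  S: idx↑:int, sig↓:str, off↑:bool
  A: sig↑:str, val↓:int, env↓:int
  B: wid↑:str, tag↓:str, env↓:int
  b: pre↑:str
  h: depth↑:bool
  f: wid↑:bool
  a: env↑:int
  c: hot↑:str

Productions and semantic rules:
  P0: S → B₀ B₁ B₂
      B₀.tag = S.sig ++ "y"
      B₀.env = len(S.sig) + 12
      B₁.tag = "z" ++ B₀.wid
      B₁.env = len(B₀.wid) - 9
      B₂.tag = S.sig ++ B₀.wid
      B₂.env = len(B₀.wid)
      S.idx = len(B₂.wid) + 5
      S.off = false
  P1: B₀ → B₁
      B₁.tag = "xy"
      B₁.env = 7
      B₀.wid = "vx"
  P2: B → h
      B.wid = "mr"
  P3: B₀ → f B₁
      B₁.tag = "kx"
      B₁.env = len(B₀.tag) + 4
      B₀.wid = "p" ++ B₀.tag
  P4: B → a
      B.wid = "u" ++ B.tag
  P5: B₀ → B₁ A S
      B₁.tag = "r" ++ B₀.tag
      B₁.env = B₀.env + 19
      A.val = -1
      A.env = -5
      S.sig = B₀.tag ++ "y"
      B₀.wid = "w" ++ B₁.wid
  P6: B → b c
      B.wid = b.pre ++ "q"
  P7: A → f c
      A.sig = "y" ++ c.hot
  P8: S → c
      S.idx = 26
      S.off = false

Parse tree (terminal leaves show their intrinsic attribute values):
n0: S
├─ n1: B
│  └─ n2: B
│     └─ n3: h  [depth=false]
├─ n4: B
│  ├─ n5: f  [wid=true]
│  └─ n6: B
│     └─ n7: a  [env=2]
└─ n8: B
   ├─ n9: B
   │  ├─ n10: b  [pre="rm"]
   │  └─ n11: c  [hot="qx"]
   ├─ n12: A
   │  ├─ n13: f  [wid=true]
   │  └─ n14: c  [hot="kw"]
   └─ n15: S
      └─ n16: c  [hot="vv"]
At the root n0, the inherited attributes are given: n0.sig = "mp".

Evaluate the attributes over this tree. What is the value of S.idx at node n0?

9

1. n0.sig = "mp"  [given at root]
2. n1.tag = "mpy"  [S.sig ++ "y"]
3. n1.env = 14  [len(S.sig) + 12]
4. n2.tag = "xy"  ["xy"]
5. n2.env = 7  [7]
6. n3.depth = false  [terminal]
7. n2.wid = "mr"  ["mr"]
8. n1.wid = "vx"  ["vx"]
9. n4.tag = "zvx"  ["z" ++ B₀.wid]
10. n4.env = -7  [len(B₀.wid) - 9]
11. n5.wid = true  [terminal]
12. n6.tag = "kx"  ["kx"]
13. n6.env = 7  [len(B₀.tag) + 4]
14. n7.env = 2  [terminal]
15. n6.wid = "ukx"  ["u" ++ B.tag]
16. n4.wid = "pzvx"  ["p" ++ B₀.tag]
17. n8.tag = "mpvx"  [S.sig ++ B₀.wid]
18. n8.env = 2  [len(B₀.wid)]
19. n9.tag = "rmpvx"  ["r" ++ B₀.tag]
20. n9.env = 21  [B₀.env + 19]
21. n10.pre = "rm"  [terminal]
22. n11.hot = "qx"  [terminal]
23. n9.wid = "rmq"  [b.pre ++ "q"]
24. n12.val = -1  [-1]
25. n12.env = -5  [-5]
26. n13.wid = true  [terminal]
27. n14.hot = "kw"  [terminal]
28. n12.sig = "ykw"  ["y" ++ c.hot]
29. n15.sig = "mpvxy"  [B₀.tag ++ "y"]
30. n16.hot = "vv"  [terminal]
31. n15.idx = 26  [26]
32. n15.off = false  [false]
33. n8.wid = "wrmq"  ["w" ++ B₁.wid]
34. n0.idx = 9  [len(B₂.wid) + 5]
35. n0.off = false  [false]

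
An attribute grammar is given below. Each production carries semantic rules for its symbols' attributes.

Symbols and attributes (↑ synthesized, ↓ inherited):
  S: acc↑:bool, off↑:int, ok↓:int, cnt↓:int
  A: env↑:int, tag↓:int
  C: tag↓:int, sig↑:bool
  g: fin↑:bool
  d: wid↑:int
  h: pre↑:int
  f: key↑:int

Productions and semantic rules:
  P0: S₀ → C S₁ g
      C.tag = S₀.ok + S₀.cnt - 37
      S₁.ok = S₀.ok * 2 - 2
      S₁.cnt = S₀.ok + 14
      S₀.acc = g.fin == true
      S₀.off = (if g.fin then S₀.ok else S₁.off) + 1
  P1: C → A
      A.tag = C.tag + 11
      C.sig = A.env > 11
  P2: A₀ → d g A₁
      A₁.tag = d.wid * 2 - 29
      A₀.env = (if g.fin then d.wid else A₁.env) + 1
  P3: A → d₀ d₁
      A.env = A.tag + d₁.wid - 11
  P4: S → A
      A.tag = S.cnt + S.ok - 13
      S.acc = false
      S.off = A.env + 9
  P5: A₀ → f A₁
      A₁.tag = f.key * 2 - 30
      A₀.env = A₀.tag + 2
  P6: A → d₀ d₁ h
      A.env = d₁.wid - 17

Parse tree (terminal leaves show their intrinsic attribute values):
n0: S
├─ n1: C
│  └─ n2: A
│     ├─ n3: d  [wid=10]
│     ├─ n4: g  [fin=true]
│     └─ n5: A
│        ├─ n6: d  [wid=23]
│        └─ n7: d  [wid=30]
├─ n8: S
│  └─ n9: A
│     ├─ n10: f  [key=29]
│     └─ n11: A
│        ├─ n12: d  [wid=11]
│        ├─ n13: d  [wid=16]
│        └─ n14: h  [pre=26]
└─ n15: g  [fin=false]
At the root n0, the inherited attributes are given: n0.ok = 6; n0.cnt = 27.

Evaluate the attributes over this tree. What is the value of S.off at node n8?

28

1. n0.ok = 6  [given at root]
2. n0.cnt = 27  [given at root]
3. n1.tag = -4  [S₀.ok + S₀.cnt - 37]
4. n2.tag = 7  [C.tag + 11]
5. n3.wid = 10  [terminal]
6. n4.fin = true  [terminal]
7. n5.tag = -9  [d.wid * 2 - 29]
8. n6.wid = 23  [terminal]
9. n7.wid = 30  [terminal]
10. n5.env = 10  [A.tag + d₁.wid - 11]
11. n2.env = 11  [(if g.fin then d.wid else A₁.env) + 1]
12. n1.sig = false  [A.env > 11]
13. n8.ok = 10  [S₀.ok * 2 - 2]
14. n8.cnt = 20  [S₀.ok + 14]
15. n9.tag = 17  [S.cnt + S.ok - 13]
16. n10.key = 29  [terminal]
17. n11.tag = 28  [f.key * 2 - 30]
18. n12.wid = 11  [terminal]
19. n13.wid = 16  [terminal]
20. n14.pre = 26  [terminal]
21. n11.env = -1  [d₁.wid - 17]
22. n9.env = 19  [A₀.tag + 2]
23. n8.acc = false  [false]
24. n8.off = 28  [A.env + 9]
25. n15.fin = false  [terminal]
26. n0.acc = false  [g.fin == true]
27. n0.off = 29  [(if g.fin then S₀.ok else S₁.off) + 1]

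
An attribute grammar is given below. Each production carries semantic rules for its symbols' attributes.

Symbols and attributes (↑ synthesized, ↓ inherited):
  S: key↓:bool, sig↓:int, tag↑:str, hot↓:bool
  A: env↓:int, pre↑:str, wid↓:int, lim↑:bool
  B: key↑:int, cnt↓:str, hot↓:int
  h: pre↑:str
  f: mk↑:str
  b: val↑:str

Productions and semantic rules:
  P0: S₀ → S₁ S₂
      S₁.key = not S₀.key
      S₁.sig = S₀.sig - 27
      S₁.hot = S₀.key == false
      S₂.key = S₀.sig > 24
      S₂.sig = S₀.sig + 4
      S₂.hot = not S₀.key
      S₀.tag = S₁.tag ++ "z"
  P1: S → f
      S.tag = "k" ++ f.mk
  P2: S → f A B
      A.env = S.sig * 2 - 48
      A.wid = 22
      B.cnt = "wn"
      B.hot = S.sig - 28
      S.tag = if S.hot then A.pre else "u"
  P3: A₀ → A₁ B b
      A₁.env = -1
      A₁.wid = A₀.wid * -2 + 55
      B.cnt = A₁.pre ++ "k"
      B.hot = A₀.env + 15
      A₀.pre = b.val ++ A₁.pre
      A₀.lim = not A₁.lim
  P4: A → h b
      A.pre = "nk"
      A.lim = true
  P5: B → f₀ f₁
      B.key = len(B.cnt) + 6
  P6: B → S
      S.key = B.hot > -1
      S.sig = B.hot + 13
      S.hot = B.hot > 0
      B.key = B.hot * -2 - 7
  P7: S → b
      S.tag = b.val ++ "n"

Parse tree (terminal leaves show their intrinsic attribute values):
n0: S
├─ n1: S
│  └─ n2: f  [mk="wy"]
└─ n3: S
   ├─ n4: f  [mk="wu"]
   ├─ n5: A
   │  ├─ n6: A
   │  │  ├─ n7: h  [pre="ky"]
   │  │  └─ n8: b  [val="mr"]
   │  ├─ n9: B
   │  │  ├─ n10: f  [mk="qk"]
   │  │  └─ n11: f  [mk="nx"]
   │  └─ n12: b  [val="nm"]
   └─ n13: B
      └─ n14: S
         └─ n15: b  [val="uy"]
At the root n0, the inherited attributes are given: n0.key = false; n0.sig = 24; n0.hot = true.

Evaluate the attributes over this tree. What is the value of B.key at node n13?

-7

1. n0.key = false  [given at root]
2. n0.sig = 24  [given at root]
3. n0.hot = true  [given at root]
4. n1.key = true  [not S₀.key]
5. n1.sig = -3  [S₀.sig - 27]
6. n1.hot = true  [S₀.key == false]
7. n2.mk = "wy"  [terminal]
8. n1.tag = "kwy"  ["k" ++ f.mk]
9. n3.key = false  [S₀.sig > 24]
10. n3.sig = 28  [S₀.sig + 4]
11. n3.hot = true  [not S₀.key]
12. n4.mk = "wu"  [terminal]
13. n5.env = 8  [S.sig * 2 - 48]
14. n5.wid = 22  [22]
15. n6.env = -1  [-1]
16. n6.wid = 11  [A₀.wid * -2 + 55]
17. n7.pre = "ky"  [terminal]
18. n8.val = "mr"  [terminal]
19. n6.pre = "nk"  ["nk"]
20. n6.lim = true  [true]
21. n9.cnt = "nkk"  [A₁.pre ++ "k"]
22. n9.hot = 23  [A₀.env + 15]
23. n10.mk = "qk"  [terminal]
24. n11.mk = "nx"  [terminal]
25. n9.key = 9  [len(B.cnt) + 6]
26. n12.val = "nm"  [terminal]
27. n5.pre = "nmnk"  [b.val ++ A₁.pre]
28. n5.lim = false  [not A₁.lim]
29. n13.cnt = "wn"  ["wn"]
30. n13.hot = 0  [S.sig - 28]
31. n14.key = true  [B.hot > -1]
32. n14.sig = 13  [B.hot + 13]
33. n14.hot = false  [B.hot > 0]
34. n15.val = "uy"  [terminal]
35. n14.tag = "uyn"  [b.val ++ "n"]
36. n13.key = -7  [B.hot * -2 - 7]
37. n3.tag = "nmnk"  [if S.hot then A.pre else "u"]
38. n0.tag = "kwyz"  [S₁.tag ++ "z"]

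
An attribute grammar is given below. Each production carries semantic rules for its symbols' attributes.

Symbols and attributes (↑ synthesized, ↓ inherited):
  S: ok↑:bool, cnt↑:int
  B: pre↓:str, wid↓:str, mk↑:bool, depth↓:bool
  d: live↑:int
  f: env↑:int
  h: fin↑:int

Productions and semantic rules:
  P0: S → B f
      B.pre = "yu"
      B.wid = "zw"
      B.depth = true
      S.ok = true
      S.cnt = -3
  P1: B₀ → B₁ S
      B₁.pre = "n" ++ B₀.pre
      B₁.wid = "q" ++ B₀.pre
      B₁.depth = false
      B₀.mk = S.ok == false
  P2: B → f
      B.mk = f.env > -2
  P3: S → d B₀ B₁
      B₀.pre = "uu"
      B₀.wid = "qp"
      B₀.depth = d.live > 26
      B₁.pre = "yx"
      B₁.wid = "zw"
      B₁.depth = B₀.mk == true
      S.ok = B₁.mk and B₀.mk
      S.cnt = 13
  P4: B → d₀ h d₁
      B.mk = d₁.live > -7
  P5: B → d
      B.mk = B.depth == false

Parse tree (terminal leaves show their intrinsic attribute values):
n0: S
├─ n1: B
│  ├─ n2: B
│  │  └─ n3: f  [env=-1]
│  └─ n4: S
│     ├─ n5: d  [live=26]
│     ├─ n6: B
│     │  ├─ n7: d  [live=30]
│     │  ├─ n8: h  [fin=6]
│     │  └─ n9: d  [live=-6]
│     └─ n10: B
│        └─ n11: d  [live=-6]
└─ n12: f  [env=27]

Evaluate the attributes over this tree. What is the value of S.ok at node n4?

false

1. n1.pre = "yu"  ["yu"]
2. n1.wid = "zw"  ["zw"]
3. n1.depth = true  [true]
4. n2.pre = "nyu"  ["n" ++ B₀.pre]
5. n2.wid = "qyu"  ["q" ++ B₀.pre]
6. n2.depth = false  [false]
7. n3.env = -1  [terminal]
8. n2.mk = true  [f.env > -2]
9. n5.live = 26  [terminal]
10. n6.pre = "uu"  ["uu"]
11. n6.wid = "qp"  ["qp"]
12. n6.depth = false  [d.live > 26]
13. n7.live = 30  [terminal]
14. n8.fin = 6  [terminal]
15. n9.live = -6  [terminal]
16. n6.mk = true  [d₁.live > -7]
17. n10.pre = "yx"  ["yx"]
18. n10.wid = "zw"  ["zw"]
19. n10.depth = true  [B₀.mk == true]
20. n11.live = -6  [terminal]
21. n10.mk = false  [B.depth == false]
22. n4.ok = false  [B₁.mk and B₀.mk]
23. n4.cnt = 13  [13]
24. n1.mk = true  [S.ok == false]
25. n12.env = 27  [terminal]
26. n0.ok = true  [true]
27. n0.cnt = -3  [-3]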